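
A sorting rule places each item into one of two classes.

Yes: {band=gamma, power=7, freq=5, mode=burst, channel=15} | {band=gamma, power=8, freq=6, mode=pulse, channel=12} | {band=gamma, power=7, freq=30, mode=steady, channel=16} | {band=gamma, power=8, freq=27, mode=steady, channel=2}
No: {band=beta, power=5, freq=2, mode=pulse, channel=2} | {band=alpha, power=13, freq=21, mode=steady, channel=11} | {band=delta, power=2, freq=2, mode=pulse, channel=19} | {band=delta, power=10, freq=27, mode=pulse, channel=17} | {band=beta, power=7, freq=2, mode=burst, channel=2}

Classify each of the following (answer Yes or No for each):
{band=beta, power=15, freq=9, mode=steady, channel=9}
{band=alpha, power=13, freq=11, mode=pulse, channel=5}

The simplest hypothesis consistent with all the labels is: band is gamma.
No: {band=beta, power=15, freq=9, mode=steady, channel=9}, since band is beta. No: {band=alpha, power=13, freq=11, mode=pulse, channel=5}, since band is alpha.

No, No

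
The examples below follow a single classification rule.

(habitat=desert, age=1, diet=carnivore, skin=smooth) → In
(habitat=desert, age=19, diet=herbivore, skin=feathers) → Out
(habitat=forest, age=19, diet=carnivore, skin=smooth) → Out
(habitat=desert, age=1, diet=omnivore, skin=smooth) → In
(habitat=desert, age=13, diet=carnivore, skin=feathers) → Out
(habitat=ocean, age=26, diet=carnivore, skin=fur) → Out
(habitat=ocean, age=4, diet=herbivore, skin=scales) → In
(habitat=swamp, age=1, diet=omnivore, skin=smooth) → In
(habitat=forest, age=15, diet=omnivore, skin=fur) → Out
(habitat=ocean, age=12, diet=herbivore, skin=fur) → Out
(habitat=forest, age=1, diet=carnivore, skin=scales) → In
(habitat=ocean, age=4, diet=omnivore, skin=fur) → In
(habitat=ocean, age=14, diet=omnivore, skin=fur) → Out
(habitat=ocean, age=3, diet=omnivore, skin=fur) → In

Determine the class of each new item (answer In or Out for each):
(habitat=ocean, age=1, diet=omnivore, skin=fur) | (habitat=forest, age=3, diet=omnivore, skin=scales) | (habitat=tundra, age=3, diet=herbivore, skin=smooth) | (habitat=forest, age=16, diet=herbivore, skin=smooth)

In, In, In, Out

The rule appears to be: age ≤ 4.
In: (habitat=ocean, age=1, diet=omnivore, skin=fur), since age = 1. In: (habitat=forest, age=3, diet=omnivore, skin=scales), since age = 3. In: (habitat=tundra, age=3, diet=herbivore, skin=smooth), since age = 3. Out: (habitat=forest, age=16, diet=herbivore, skin=smooth), since age = 16.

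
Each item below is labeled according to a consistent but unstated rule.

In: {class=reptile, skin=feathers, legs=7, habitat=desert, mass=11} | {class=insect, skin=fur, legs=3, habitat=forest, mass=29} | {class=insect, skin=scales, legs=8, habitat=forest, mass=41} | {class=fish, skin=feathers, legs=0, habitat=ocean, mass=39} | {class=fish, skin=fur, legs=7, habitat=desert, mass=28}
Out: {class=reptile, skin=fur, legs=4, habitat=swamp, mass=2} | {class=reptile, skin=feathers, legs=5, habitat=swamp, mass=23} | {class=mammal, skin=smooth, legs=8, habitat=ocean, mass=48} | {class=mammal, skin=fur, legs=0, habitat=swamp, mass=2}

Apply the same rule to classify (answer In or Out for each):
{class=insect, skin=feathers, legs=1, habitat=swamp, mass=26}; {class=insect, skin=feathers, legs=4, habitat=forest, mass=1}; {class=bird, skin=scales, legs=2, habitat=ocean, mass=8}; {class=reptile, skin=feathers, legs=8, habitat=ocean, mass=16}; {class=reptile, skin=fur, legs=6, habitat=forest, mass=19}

Out, In, In, In, In

The simplest hypothesis consistent with all the labels is: habitat is not swamp AND mass ≤ 41.
{class=insect, skin=feathers, legs=1, habitat=swamp, mass=26}: Out (habitat is swamp, mass = 26). {class=insect, skin=feathers, legs=4, habitat=forest, mass=1}: In (habitat is forest, mass = 1). {class=bird, skin=scales, legs=2, habitat=ocean, mass=8}: In (habitat is ocean, mass = 8). {class=reptile, skin=feathers, legs=8, habitat=ocean, mass=16}: In (habitat is ocean, mass = 16). {class=reptile, skin=fur, legs=6, habitat=forest, mass=19}: In (habitat is forest, mass = 19).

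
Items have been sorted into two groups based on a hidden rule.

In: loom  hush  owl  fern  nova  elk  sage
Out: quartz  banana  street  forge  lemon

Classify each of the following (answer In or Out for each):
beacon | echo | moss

Every 'In' example satisfies: length ≤ 4. None of the 'Out' examples do.

Out, In, In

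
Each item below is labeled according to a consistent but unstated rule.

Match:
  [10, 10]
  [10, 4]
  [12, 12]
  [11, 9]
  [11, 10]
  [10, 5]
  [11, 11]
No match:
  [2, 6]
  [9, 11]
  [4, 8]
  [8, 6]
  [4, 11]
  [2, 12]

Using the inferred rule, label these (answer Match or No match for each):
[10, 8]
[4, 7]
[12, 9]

Match, No match, Match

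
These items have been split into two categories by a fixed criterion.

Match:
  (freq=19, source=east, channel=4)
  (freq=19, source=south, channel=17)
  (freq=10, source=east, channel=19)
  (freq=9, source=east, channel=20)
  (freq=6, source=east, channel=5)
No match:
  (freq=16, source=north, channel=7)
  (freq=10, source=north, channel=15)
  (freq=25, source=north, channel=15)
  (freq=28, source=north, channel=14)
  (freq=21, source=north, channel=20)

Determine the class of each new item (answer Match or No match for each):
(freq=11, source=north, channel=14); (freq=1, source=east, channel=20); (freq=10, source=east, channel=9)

A rule that fits every label: source is not north — true of each 'Match' example, false of each 'No match' one.
(freq=11, source=north, channel=14): source is north — fails the rule, so No match. (freq=1, source=east, channel=20): source is east — fits, so Match. (freq=10, source=east, channel=9): source is east — fits, so Match.

No match, Match, Match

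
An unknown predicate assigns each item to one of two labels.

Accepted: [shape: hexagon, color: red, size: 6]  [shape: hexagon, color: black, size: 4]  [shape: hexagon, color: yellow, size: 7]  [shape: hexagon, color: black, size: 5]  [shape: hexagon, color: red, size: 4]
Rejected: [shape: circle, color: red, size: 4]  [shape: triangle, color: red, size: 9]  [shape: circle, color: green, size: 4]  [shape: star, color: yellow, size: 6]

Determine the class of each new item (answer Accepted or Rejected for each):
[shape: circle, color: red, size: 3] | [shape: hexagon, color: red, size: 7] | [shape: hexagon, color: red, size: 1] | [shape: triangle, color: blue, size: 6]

Rejected, Accepted, Accepted, Rejected

Rule: shape is hexagon. This holds for each 'Accepted' example and fails for each 'Rejected' one.
[shape: circle, color: red, size: 3]: shape is circle, doesn't match → Rejected.
[shape: hexagon, color: red, size: 7]: shape is hexagon, qualifies → Accepted.
[shape: hexagon, color: red, size: 1]: shape is hexagon, qualifies → Accepted.
[shape: triangle, color: blue, size: 6]: shape is triangle, doesn't match → Rejected.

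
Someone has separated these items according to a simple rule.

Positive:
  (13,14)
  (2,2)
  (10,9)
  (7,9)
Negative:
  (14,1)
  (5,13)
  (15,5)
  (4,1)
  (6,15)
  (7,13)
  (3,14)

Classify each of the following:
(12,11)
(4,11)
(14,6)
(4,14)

Positive, Negative, Negative, Negative

The common property of the 'Positive' items is: |first − second| ≤ 2. No 'Negative' item has it.
(12,11): Positive (|12−11| = 1).
(4,11): Negative (|4−11| = 7).
(14,6): Negative (|14−6| = 8).
(4,14): Negative (|4−14| = 10).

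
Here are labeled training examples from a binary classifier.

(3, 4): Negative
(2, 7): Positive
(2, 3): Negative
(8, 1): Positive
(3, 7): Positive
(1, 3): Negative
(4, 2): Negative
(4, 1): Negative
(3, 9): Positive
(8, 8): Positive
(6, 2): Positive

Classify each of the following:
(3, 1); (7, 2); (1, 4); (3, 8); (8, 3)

Negative, Positive, Negative, Positive, Positive

The classifier is using: sum ≥ 8.
(3, 1) → 3+1 = 4 → Negative. (7, 2) → 7+2 = 9 → Positive. (1, 4) → 1+4 = 5 → Negative. (3, 8) → 3+8 = 11 → Positive. (8, 3) → 8+3 = 11 → Positive.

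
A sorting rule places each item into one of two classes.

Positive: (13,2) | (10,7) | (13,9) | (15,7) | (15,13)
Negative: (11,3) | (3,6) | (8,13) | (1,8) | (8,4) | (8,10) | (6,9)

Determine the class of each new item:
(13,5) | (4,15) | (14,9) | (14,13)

Positive, Negative, Positive, Positive

Every 'Positive' example satisfies: first > second AND sum ≥ 15. None of the 'Negative' examples do.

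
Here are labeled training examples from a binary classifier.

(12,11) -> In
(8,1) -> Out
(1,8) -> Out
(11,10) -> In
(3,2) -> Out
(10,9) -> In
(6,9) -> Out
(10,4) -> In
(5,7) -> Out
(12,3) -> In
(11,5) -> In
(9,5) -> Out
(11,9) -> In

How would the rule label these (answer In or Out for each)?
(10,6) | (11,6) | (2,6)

In, In, Out

The simplest hypothesis consistent with all the labels is: first ≥ 10.
(10,6): In (first 10).
(11,6): In (first 11).
(2,6): Out (first 2).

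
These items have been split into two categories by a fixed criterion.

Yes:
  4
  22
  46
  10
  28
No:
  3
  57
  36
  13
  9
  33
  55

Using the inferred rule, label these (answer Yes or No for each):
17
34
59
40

No, Yes, No, Yes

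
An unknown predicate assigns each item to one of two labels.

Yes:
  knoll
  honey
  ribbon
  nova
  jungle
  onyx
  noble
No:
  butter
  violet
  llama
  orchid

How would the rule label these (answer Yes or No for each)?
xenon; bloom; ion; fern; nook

'Yes' ⟺ contains 'n'.

Yes, No, Yes, Yes, Yes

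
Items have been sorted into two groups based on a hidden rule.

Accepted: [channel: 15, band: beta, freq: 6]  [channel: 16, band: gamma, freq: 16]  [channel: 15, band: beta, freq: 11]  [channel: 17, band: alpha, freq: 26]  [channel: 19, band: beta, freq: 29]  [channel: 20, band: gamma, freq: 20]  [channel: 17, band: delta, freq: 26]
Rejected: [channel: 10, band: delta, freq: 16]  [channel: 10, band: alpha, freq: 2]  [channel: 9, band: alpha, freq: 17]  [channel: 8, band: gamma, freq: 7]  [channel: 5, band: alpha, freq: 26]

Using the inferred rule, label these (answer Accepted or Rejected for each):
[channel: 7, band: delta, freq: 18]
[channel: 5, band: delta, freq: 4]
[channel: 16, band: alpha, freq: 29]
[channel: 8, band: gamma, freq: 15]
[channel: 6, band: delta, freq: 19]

A rule that fits every label: channel ≥ 15 — true of each 'Accepted' example, false of each 'Rejected' one.
[channel: 7, band: delta, freq: 18]: channel = 7 — lacks this property, so Rejected.
[channel: 5, band: delta, freq: 4]: channel = 5 — lacks this property, so Rejected.
[channel: 16, band: alpha, freq: 29]: channel = 16 — matches, so Accepted.
[channel: 8, band: gamma, freq: 15]: channel = 8 — lacks this property, so Rejected.
[channel: 6, band: delta, freq: 19]: channel = 6 — lacks this property, so Rejected.

Rejected, Rejected, Accepted, Rejected, Rejected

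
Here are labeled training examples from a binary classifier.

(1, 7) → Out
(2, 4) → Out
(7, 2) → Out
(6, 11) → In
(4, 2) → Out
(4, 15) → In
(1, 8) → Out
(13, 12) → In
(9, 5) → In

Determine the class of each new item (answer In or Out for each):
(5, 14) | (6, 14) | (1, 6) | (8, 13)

In, In, Out, In

One predicate separates the groups cleanly: sum ≥ 14.
(5, 14): 5+14 = 19, satisfies this → In.
(6, 14): 6+14 = 20, satisfies this → In.
(1, 6): 1+6 = 7, doesn't match → Out.
(8, 13): 8+13 = 21, satisfies this → In.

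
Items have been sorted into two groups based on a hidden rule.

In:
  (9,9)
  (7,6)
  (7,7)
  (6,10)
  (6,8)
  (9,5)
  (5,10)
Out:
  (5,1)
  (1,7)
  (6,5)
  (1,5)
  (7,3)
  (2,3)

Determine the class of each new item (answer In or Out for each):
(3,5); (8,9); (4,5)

Out, In, Out

The distinguishing property — sum ≥ 13 — holds for all the 'In' cases and none of the 'Out' cases.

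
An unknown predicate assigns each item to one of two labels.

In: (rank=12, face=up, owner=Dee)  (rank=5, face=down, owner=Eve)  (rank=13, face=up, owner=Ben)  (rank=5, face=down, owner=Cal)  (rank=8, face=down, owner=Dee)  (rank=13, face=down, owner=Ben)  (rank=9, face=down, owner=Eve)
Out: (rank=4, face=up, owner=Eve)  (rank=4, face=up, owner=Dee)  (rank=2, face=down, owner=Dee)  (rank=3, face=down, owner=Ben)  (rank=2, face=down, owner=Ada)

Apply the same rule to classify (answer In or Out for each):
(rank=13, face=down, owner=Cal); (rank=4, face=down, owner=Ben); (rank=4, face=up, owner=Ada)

Rule: rank ≥ 5. This holds for each 'In' example and fails for each 'Out' one.
(rank=13, face=down, owner=Cal): In (rank = 13). (rank=4, face=down, owner=Ben): Out (rank = 4). (rank=4, face=up, owner=Ada): Out (rank = 4).

In, Out, Out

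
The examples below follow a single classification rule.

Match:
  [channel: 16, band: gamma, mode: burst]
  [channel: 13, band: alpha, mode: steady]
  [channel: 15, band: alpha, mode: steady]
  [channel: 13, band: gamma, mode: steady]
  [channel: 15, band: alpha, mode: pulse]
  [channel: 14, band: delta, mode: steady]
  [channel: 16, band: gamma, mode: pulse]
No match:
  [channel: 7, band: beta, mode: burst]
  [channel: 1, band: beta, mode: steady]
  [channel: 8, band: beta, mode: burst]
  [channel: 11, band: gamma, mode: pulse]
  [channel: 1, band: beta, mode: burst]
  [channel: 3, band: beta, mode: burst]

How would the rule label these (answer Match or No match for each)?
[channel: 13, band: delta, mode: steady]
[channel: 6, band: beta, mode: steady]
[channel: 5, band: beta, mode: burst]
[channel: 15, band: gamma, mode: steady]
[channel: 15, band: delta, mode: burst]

The distinguishing property — channel ≥ 13 — holds for all the 'Match' cases and none of the 'No match' cases.
[channel: 13, band: delta, mode: steady]: channel = 13, passes → Match. [channel: 6, band: beta, mode: steady]: channel = 6, lacks this property → No match. [channel: 5, band: beta, mode: burst]: channel = 5, lacks this property → No match. [channel: 15, band: gamma, mode: steady]: channel = 15, passes → Match. [channel: 15, band: delta, mode: burst]: channel = 15, passes → Match.

Match, No match, No match, Match, Match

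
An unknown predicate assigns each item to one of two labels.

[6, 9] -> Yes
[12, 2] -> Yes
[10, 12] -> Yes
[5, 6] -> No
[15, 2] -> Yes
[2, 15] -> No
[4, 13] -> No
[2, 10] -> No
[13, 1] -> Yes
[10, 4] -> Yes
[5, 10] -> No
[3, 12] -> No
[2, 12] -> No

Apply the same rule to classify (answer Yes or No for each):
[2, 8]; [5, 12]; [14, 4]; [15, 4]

No, No, Yes, Yes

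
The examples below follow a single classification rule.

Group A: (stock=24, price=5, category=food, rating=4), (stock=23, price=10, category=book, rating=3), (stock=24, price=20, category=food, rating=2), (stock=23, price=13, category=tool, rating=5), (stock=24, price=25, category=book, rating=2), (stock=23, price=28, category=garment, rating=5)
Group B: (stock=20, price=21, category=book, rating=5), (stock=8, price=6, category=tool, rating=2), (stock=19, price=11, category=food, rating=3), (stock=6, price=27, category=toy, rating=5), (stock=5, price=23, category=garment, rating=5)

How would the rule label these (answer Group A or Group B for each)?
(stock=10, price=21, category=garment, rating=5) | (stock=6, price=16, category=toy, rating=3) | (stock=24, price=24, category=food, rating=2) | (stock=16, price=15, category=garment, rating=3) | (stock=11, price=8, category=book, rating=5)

Group B, Group B, Group A, Group B, Group B

All 'Group A' examples share one property — stock ≥ 23 — and every 'Group B' example lacks it.
(stock=10, price=21, category=garment, rating=5) — stock = 10, hence Group B. (stock=6, price=16, category=toy, rating=3) — stock = 6, hence Group B. (stock=24, price=24, category=food, rating=2) — stock = 24, hence Group A. (stock=16, price=15, category=garment, rating=3) — stock = 16, hence Group B. (stock=11, price=8, category=book, rating=5) — stock = 11, hence Group B.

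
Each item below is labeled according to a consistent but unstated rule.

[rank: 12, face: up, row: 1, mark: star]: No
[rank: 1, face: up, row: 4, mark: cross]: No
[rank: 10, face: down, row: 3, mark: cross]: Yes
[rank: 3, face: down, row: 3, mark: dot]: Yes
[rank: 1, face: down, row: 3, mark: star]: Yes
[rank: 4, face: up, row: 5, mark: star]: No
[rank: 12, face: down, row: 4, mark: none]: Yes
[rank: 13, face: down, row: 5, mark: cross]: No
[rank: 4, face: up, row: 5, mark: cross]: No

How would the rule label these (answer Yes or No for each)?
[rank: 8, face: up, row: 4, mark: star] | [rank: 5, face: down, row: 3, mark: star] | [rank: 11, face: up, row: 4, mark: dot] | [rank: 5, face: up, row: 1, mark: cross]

No, Yes, No, No

A rule that fits every label: face is down AND row ≤ 4 — true of each 'Yes' example, false of each 'No' one.
[rank: 8, face: up, row: 4, mark: star] — face is up, row = 4, hence No. [rank: 5, face: down, row: 3, mark: star] — face is down, row = 3, hence Yes. [rank: 11, face: up, row: 4, mark: dot] — face is up, row = 4, hence No. [rank: 5, face: up, row: 1, mark: cross] — face is up, row = 1, hence No.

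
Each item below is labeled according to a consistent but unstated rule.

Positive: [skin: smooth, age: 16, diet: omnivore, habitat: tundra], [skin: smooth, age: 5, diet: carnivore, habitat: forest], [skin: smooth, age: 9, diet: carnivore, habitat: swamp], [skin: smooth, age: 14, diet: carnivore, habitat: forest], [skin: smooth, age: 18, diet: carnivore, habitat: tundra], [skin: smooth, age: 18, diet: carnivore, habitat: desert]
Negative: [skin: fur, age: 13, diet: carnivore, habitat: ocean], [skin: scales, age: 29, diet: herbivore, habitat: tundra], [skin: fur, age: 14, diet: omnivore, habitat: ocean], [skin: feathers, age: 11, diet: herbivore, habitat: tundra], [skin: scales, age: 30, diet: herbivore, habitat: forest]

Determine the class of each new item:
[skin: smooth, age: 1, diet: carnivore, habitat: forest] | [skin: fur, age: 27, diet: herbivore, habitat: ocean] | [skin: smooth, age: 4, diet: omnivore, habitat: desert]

Positive, Negative, Positive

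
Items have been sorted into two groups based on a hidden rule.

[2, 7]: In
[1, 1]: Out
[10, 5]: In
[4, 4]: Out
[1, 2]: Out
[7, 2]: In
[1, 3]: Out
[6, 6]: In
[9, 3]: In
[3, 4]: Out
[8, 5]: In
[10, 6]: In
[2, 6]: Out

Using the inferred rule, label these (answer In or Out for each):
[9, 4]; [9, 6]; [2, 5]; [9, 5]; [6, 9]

The distinguishing property — sum ≥ 9 — holds for all the 'In' cases and none of the 'Out' cases.
[9, 4] — 9+4 = 13, hence In. [9, 6] — 9+6 = 15, hence In. [2, 5] — 2+5 = 7, hence Out. [9, 5] — 9+5 = 14, hence In. [6, 9] — 6+9 = 15, hence In.

In, In, Out, In, In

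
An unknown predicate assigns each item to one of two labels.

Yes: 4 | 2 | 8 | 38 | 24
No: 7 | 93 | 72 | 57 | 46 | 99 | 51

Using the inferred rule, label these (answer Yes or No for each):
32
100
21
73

Yes, No, No, No

All 'Yes' examples share one property — even AND at most 38 — and every 'No' example lacks it.
32: 32 is even, 32 ≤ 38 — has this property, so Yes. 100: 100 is even, 100 > 38 — fails the rule, so No. 21: 21 is odd, 21 ≤ 38 — fails the rule, so No. 73: 73 is odd, 73 > 38 — fails the rule, so No.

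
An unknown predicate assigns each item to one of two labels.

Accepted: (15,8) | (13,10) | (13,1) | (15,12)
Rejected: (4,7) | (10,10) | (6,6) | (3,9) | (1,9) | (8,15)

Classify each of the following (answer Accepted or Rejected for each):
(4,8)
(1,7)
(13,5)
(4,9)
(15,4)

Rejected, Rejected, Accepted, Rejected, Accepted

The simplest hypothesis consistent with all the labels is: first > second.
Rejected: (4,8), since 4 < 8. Rejected: (1,7), since 1 < 7. Accepted: (13,5), since 13 > 5. Rejected: (4,9), since 4 < 9. Accepted: (15,4), since 15 > 4.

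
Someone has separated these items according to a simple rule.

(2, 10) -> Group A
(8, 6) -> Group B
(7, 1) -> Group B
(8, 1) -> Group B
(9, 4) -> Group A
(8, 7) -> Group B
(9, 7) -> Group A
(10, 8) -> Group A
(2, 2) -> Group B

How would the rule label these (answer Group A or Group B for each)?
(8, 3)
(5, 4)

The classifier is using: max ≥ 9.
Group B: (8, 3), since max 8. Group B: (5, 4), since max 5.

Group B, Group B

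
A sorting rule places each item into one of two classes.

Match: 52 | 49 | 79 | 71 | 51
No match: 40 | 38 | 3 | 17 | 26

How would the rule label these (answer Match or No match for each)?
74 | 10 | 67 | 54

Match, No match, Match, Match

Every 'Match' example satisfies: at least 49. None of the 'No match' examples do.
74: Match (74 ≥ 49).
10: No match (10 < 49).
67: Match (67 ≥ 49).
54: Match (54 ≥ 49).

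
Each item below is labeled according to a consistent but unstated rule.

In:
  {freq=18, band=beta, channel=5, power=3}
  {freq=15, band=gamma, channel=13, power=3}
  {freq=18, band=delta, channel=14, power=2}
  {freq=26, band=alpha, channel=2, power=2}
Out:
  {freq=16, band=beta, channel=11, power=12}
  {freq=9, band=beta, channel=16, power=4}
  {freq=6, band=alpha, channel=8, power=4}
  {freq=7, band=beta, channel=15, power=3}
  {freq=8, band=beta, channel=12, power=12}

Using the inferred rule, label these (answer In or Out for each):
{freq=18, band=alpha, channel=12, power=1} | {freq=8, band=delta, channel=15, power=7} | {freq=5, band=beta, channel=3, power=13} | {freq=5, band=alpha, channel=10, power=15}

In, Out, Out, Out

The simplest hypothesis consistent with all the labels is: power ≤ 3 AND freq ≥ 8.
{freq=18, band=alpha, channel=12, power=1} → power = 1, freq = 18 → In. {freq=8, band=delta, channel=15, power=7} → power = 7, freq = 8 → Out. {freq=5, band=beta, channel=3, power=13} → power = 13, freq = 5 → Out. {freq=5, band=alpha, channel=10, power=15} → power = 15, freq = 5 → Out.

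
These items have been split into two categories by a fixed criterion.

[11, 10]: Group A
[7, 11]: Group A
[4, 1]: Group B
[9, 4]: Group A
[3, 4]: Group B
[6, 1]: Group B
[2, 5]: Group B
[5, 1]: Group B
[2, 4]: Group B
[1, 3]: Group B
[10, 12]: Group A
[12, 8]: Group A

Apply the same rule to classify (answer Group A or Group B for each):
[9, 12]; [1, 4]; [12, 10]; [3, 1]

Group A, Group B, Group A, Group B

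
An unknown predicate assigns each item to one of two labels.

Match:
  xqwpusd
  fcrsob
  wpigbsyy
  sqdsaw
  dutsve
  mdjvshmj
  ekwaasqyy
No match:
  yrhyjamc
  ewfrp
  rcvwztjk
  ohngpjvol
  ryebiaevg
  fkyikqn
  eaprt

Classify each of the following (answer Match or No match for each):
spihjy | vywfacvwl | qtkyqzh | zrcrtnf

Match, No match, No match, No match

Rule: contains 's'. This holds for each 'Match' example and fails for each 'No match' one.
spihjy — has 's', hence Match. vywfacvwl — no 's', hence No match. qtkyqzh — no 's', hence No match. zrcrtnf — no 's', hence No match.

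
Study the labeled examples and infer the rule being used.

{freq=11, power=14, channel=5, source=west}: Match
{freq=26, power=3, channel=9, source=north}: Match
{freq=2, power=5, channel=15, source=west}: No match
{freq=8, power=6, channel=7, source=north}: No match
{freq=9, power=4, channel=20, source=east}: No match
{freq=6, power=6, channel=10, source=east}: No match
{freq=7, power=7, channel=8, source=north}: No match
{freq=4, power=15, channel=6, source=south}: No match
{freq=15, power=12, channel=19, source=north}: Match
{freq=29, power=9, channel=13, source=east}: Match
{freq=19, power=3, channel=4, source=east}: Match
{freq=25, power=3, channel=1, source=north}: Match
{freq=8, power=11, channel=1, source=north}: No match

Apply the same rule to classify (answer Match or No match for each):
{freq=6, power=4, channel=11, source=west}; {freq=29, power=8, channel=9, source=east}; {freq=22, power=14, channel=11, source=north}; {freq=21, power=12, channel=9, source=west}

Every 'Match' example satisfies: freq ≥ 11. None of the 'No match' examples do.
{freq=6, power=4, channel=11, source=west} — freq = 6, hence No match. {freq=29, power=8, channel=9, source=east} — freq = 29, hence Match. {freq=22, power=14, channel=11, source=north} — freq = 22, hence Match. {freq=21, power=12, channel=9, source=west} — freq = 21, hence Match.

No match, Match, Match, Match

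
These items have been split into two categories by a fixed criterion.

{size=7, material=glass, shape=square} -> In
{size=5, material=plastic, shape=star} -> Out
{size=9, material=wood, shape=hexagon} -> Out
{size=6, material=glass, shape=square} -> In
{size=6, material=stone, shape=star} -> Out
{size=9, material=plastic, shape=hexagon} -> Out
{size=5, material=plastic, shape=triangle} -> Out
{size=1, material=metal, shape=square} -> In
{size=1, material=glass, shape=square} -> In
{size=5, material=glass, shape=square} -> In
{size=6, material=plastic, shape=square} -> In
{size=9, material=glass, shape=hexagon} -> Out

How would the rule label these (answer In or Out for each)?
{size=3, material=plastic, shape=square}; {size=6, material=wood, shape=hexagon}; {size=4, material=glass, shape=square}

In, Out, In

One predicate separates the groups cleanly: shape is square.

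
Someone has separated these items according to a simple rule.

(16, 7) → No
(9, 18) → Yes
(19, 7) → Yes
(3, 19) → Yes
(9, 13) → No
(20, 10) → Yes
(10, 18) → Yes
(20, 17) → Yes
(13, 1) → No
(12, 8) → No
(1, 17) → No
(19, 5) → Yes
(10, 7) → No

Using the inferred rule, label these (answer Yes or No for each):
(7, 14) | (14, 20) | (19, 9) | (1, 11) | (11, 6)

No, Yes, Yes, No, No

The pattern is that an item is 'Yes' exactly when: max ≥ 18.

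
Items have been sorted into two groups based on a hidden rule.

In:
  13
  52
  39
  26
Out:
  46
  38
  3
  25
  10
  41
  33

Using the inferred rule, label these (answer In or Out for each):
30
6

Out, Out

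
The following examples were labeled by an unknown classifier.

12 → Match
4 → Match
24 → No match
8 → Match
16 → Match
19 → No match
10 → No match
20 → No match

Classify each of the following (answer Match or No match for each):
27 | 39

No match, No match

The classifier is using: multiple of 4 AND at most 16.
27 — 27 = 4·6 + 3, 27 > 16, hence No match.
39 — 39 = 4·9 + 3, 39 > 16, hence No match.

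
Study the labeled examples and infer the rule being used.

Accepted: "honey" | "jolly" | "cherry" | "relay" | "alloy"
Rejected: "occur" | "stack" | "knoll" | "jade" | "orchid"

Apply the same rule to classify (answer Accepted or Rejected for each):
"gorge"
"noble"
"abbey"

The rule appears to be: contains 'y'.
"gorge": no 'y' — doesn't qualify, so Rejected. "noble": no 'y' — doesn't qualify, so Rejected. "abbey": has 'y' — meets the rule, so Accepted.

Rejected, Rejected, Accepted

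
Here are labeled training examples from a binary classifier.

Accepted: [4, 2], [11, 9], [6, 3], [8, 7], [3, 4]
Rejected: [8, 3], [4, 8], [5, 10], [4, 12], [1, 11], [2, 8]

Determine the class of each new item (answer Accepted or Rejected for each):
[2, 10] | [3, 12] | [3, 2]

Rejected, Rejected, Accepted

Every 'Accepted' example satisfies: |first − second| ≤ 3. None of the 'Rejected' examples do.
Rejected: [2, 10], since |2−10| = 8. Rejected: [3, 12], since |3−12| = 9. Accepted: [3, 2], since |3−2| = 1.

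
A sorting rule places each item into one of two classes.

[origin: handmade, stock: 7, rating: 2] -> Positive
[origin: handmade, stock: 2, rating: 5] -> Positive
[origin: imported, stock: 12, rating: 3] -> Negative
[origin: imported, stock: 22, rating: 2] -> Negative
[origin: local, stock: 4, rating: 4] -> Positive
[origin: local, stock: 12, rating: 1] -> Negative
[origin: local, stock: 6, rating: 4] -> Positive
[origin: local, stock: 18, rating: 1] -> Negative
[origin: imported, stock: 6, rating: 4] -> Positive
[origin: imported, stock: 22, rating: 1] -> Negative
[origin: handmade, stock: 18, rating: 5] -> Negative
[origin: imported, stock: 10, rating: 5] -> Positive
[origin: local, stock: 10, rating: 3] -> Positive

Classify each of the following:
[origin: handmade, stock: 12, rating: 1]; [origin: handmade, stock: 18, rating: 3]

Negative, Negative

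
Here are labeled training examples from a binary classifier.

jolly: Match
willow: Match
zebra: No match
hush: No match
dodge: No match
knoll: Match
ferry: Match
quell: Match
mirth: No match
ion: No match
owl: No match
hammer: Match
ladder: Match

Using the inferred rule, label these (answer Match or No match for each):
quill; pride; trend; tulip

Match, No match, No match, No match

Rule: has a double letter. This holds for each 'Match' example and fails for each 'No match' one.
quill: 'll' doubled, meets the rule → Match.
pride: no doubled letter, does not satisfy this → No match.
trend: no doubled letter, does not satisfy this → No match.
tulip: no doubled letter, does not satisfy this → No match.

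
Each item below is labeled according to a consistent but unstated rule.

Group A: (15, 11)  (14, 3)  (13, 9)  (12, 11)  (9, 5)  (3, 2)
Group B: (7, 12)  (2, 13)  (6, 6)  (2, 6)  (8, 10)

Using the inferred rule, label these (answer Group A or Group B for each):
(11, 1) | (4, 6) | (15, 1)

Group A, Group B, Group A

The distinguishing property — first > second — holds for all the 'Group A' cases and none of the 'Group B' cases.
(11, 1): Group A (11 > 1).
(4, 6): Group B (4 < 6).
(15, 1): Group A (15 > 1).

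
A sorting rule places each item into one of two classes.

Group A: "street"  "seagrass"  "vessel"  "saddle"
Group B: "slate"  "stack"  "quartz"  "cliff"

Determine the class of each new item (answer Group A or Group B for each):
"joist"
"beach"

The pattern is that an item is 'Group A' exactly when: even length AND contains 'e'.
"joist": length 5, no 'e', fails this test → Group B. "beach": length 5, has 'e', fails this test → Group B.

Group B, Group B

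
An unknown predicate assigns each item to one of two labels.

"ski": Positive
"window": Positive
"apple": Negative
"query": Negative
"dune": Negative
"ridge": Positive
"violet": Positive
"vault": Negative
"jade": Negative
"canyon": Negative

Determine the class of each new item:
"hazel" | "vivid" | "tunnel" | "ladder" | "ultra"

Negative, Positive, Negative, Negative, Negative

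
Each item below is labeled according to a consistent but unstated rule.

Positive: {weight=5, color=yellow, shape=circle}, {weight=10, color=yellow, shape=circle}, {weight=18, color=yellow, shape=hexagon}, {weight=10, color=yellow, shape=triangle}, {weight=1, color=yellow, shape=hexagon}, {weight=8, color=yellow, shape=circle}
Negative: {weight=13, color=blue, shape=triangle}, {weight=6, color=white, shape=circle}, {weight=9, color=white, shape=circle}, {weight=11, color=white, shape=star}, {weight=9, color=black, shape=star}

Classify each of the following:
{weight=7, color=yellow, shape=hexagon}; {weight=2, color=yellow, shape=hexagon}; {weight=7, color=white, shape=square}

Positive, Positive, Negative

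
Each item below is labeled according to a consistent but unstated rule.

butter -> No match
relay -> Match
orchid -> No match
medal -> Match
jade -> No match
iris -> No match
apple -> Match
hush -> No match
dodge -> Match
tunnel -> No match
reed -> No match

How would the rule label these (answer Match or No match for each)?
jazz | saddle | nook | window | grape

A rule that fits every label: odd length — true of each 'Match' example, false of each 'No match' one.

No match, No match, No match, No match, Match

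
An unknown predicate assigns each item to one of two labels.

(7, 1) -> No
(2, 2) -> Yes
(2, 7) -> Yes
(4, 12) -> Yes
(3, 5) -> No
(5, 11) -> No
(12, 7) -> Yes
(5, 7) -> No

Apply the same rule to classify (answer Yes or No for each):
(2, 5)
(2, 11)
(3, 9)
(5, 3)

'Yes' ⟺ first is even.

Yes, Yes, No, No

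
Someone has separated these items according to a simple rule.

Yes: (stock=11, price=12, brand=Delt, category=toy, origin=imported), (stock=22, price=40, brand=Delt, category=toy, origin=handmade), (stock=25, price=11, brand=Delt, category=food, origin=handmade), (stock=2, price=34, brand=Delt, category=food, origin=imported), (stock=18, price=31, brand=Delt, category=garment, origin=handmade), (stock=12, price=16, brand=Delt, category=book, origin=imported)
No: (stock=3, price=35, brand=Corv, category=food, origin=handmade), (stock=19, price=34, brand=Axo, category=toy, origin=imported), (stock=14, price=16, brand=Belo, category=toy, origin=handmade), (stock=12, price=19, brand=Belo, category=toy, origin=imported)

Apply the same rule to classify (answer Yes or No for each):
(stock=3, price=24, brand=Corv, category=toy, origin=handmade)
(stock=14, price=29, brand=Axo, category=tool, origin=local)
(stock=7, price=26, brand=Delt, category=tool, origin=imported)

No, No, Yes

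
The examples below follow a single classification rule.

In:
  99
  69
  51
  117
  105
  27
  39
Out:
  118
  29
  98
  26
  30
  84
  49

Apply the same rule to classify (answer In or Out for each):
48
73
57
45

Every 'In' example satisfies: ≡ 3 (mod 6). None of the 'Out' examples do.
48: 48 mod 6 = 0, lacks this property → Out. 73: 73 mod 6 = 1, lacks this property → Out. 57: 57 mod 6 = 3, checks out → In. 45: 45 mod 6 = 3, checks out → In.

Out, Out, In, In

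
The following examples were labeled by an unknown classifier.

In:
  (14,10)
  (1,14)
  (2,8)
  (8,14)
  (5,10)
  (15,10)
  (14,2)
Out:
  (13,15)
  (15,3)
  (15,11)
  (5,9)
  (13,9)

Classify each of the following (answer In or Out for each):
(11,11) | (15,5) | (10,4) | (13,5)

Out, Out, In, Out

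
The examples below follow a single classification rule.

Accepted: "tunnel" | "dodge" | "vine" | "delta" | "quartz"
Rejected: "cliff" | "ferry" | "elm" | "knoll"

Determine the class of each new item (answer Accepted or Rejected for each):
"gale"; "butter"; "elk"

Accepted, Accepted, Rejected

The distinguishing property — has ≥ 2 vowels — holds for all the 'Accepted' cases and none of the 'Rejected' cases.
"gale": Accepted (2 vowels).
"butter": Accepted (2 vowels).
"elk": Rejected (1 vowel).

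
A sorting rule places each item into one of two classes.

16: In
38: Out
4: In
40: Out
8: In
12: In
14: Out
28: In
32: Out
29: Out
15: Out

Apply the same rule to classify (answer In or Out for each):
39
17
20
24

One predicate separates the groups cleanly: multiple of 4 AND at most 28.

Out, Out, In, In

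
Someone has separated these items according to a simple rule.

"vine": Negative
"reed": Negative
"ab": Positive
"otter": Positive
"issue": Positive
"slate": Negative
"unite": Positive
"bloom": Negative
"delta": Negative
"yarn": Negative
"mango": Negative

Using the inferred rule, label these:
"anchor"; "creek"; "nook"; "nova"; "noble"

The common property of the 'Positive' items is: starts with a vowel. No 'Negative' item has it.
"anchor" → starts with 'a' → Positive.
"creek" → starts with 'c' → Negative.
"nook" → starts with 'n' → Negative.
"nova" → starts with 'n' → Negative.
"noble" → starts with 'n' → Negative.

Positive, Negative, Negative, Negative, Negative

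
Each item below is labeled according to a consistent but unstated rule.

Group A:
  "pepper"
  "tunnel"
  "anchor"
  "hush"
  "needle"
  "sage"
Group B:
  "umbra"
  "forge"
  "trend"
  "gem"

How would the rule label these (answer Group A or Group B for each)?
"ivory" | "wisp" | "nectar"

Group B, Group A, Group A

Rule: even length. This holds for each 'Group A' example and fails for each 'Group B' one.
"ivory" — length 5, hence Group B.
"wisp" — length 4, hence Group A.
"nectar" — length 6, hence Group A.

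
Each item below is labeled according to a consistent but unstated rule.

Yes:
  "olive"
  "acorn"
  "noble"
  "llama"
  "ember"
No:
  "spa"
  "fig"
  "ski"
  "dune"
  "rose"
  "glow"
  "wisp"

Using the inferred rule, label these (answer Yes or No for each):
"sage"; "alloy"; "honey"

One predicate separates the groups cleanly: length 5.
"sage": length 4, lacks this property → No.
"alloy": length 5, satisfies this → Yes.
"honey": length 5, satisfies this → Yes.

No, Yes, Yes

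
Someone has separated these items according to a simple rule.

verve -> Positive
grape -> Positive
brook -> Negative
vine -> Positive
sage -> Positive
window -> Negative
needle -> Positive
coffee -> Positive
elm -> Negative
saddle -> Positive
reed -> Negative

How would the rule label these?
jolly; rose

Every 'Positive' example satisfies: ends with 'e'. None of the 'Negative' examples do.
jolly — ends with 'y', hence Negative. rose — ends with 'e', hence Positive.

Negative, Positive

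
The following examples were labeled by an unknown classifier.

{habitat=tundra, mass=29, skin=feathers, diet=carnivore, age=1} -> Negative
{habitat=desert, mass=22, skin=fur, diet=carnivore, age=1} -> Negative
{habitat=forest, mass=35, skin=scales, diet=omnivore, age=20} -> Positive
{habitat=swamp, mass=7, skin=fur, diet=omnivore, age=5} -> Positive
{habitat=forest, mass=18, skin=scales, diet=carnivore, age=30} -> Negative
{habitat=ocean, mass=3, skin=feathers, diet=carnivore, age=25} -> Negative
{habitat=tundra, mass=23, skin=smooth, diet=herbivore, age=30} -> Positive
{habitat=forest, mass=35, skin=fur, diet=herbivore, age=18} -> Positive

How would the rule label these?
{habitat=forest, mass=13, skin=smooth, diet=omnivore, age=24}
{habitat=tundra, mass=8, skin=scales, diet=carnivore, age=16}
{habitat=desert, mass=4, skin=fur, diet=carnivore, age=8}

Positive, Negative, Negative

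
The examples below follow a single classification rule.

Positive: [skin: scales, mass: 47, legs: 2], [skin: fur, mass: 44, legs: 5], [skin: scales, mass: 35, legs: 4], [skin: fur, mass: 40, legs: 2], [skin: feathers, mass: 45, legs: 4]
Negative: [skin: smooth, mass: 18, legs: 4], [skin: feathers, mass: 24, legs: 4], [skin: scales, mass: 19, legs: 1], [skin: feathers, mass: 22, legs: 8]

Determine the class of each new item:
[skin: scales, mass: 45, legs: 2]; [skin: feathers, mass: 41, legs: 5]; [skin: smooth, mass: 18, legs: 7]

Positive, Positive, Negative

The distinguishing property — mass ≥ 35 — holds for all the 'Positive' cases and none of the 'Negative' cases.
[skin: scales, mass: 45, legs: 2]: mass = 45 — fits, so Positive. [skin: feathers, mass: 41, legs: 5]: mass = 41 — fits, so Positive. [skin: smooth, mass: 18, legs: 7]: mass = 18 — does not satisfy this, so Negative.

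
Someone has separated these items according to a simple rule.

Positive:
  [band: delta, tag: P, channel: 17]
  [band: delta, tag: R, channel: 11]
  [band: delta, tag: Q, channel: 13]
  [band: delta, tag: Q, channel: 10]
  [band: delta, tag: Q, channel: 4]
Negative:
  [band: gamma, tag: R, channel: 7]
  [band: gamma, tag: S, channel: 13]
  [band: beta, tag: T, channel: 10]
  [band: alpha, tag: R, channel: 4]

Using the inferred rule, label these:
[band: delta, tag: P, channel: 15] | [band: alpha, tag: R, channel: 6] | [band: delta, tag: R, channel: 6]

Positive, Negative, Positive

Checking candidate rules against both groups, what survives is: band is delta.
[band: delta, tag: P, channel: 15]: band is delta, meets the rule → Positive. [band: alpha, tag: R, channel: 6]: band is alpha, doesn't match → Negative. [band: delta, tag: R, channel: 6]: band is delta, meets the rule → Positive.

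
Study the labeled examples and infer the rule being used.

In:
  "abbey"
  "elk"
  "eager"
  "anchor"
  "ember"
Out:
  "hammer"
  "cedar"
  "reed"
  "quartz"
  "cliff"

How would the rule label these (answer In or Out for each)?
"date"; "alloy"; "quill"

Out, In, Out

The simplest hypothesis consistent with all the labels is: starts with a vowel.
"date" → starts with 'd' → Out. "alloy" → starts with 'a' → In. "quill" → starts with 'q' → Out.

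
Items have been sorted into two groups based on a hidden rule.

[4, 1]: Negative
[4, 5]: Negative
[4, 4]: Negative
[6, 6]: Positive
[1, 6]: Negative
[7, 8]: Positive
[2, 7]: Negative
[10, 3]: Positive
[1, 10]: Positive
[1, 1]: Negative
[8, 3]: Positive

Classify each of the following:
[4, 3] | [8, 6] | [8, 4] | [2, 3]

Negative, Positive, Positive, Negative

The rule appears to be: sum ≥ 11.
[4, 3]: 4+3 = 7, lacks this property → Negative. [8, 6]: 8+6 = 14, satisfies this → Positive. [8, 4]: 8+4 = 12, satisfies this → Positive. [2, 3]: 2+3 = 5, lacks this property → Negative.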